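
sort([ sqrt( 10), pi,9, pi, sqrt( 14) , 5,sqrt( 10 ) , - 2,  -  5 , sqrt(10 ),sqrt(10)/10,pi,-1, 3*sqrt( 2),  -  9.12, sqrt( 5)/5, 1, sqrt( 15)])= [-9.12 , - 5, - 2, - 1,sqrt( 10)/10, sqrt(5 )/5 , 1, pi,pi,pi,sqrt( 10), sqrt(  10),sqrt( 10),sqrt ( 14), sqrt( 15), 3 * sqrt( 2), 5,9 ]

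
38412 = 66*582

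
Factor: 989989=7^1*11^1*13^1*23^1*43^1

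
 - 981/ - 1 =981 + 0/1 =981.00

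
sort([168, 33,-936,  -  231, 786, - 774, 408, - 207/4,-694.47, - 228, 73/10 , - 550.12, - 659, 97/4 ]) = [ - 936, - 774,  -  694.47,  -  659, - 550.12,-231,-228, - 207/4,73/10, 97/4, 33,168, 408,786]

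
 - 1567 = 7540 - 9107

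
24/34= 12/17=0.71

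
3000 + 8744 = 11744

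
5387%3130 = 2257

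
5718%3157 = 2561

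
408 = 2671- 2263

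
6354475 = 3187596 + 3166879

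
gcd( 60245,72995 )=5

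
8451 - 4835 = 3616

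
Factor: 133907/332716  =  359/892 = 2^( - 2 )*223^( - 1 )*359^1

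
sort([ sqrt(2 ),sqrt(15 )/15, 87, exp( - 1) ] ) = [sqrt (15 )/15, exp ( - 1 ),sqrt ( 2 ),87 ] 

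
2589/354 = 7 + 37/118 = 7.31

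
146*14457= 2110722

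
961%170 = 111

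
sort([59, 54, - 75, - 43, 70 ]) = [-75, - 43, 54, 59,70]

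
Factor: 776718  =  2^1*3^2*43151^1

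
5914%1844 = 382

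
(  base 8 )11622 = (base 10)5010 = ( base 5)130020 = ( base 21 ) b7c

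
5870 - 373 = 5497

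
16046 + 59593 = 75639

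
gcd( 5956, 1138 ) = 2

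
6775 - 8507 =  - 1732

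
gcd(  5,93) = 1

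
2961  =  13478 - 10517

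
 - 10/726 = -5/363 = - 0.01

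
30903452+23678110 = 54581562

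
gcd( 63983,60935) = 1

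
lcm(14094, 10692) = 310068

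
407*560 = 227920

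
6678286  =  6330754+347532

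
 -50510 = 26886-77396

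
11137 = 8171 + 2966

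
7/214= 7/214 = 0.03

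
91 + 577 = 668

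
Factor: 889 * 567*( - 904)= - 455672952=- 2^3 * 3^4*7^2 * 113^1*127^1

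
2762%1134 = 494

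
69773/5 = 13954  +  3/5 = 13954.60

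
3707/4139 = 3707/4139 = 0.90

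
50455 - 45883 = 4572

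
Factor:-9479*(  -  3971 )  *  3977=149698690493 = 11^1*19^2 *41^1*97^1*9479^1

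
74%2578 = 74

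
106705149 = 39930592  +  66774557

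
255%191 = 64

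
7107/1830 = 3 + 539/610 = 3.88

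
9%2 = 1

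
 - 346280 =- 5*69256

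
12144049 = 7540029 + 4604020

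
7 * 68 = 476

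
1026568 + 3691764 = 4718332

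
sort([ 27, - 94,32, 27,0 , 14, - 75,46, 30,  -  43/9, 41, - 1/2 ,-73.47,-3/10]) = [- 94 ,  -  75, - 73.47, - 43/9 , - 1/2,-3/10,0, 14,27,27, 30,32,  41  ,  46]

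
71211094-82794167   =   - 11583073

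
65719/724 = 65719/724 =90.77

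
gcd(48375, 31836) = 3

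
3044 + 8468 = 11512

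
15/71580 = 1/4772 =0.00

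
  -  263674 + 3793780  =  3530106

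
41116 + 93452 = 134568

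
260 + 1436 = 1696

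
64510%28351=7808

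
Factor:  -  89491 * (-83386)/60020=2^(-1) * 5^( - 1) * 173^1 * 241^1*3001^(-1 ) * 89491^1 = 3731148263/30010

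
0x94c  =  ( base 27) 374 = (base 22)4K4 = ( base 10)2380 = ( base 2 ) 100101001100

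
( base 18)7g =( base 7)262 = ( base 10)142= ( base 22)6A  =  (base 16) 8e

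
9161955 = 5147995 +4013960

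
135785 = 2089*65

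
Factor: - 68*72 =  - 4896 = - 2^5* 3^2 *17^1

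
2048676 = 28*73167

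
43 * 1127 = 48461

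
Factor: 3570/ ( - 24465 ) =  - 2^1 * 17^1*233^(  -  1 )=-  34/233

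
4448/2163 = 2 + 122/2163 = 2.06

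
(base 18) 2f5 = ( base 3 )1021012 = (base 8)1633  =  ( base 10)923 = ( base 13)560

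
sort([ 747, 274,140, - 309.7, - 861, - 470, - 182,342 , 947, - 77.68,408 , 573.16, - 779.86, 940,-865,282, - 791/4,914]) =[ - 865,-861, - 779.86, - 470,-309.7, - 791/4, -182, - 77.68, 140,  274,282,342,408,573.16,747,914, 940, 947]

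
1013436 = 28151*36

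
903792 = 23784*38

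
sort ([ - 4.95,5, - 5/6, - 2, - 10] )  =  [ - 10, - 4.95,  -  2 , - 5/6, 5]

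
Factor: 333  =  3^2*37^1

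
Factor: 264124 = 2^2*7^1*9433^1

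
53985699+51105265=105090964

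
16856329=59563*283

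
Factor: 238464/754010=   2^6* 3^4*5^(-1 )*23^1*75401^( - 1 ) =119232/377005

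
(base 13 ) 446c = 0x2552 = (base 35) 7RY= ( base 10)9554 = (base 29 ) BAD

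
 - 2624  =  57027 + -59651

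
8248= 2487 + 5761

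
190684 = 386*494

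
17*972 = 16524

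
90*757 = 68130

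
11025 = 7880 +3145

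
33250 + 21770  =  55020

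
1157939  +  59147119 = 60305058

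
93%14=9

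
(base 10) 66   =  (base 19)39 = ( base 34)1w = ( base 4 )1002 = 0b1000010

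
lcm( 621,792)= 54648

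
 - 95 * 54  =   - 5130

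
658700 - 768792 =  - 110092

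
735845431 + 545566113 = 1281411544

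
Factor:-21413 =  - 7^2*19^1*23^1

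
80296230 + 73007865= 153304095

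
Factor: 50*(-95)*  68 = -2^3*5^3*17^1*19^1   =  - 323000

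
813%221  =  150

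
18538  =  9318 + 9220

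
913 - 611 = 302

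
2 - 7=  -  5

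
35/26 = 1 +9/26 = 1.35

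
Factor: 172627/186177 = 3^( - 1)* 7^2*13^1*229^( - 1) = 637/687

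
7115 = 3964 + 3151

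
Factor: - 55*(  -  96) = 5280 = 2^5  *3^1*5^1*11^1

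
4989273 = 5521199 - 531926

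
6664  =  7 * 952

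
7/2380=1/340 =0.00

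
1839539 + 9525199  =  11364738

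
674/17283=674/17283 = 0.04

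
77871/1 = 77871 = 77871.00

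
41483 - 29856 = 11627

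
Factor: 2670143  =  7^1*179^1*2131^1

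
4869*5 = 24345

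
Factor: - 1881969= - 3^1 * 19^1*137^1 * 241^1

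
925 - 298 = 627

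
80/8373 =80/8373  =  0.01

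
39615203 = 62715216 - 23100013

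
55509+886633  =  942142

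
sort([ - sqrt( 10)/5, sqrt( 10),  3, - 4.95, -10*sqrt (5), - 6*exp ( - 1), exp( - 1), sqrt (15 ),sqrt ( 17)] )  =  [-10*sqrt ( 5), - 4.95, - 6*exp( - 1) ,-sqrt(10) /5,exp(-1),3,sqrt(10),  sqrt(15 ),sqrt(17)]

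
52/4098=26/2049 = 0.01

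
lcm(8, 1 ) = 8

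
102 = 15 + 87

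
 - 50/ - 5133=50/5133 = 0.01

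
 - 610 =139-749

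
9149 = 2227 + 6922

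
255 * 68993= 17593215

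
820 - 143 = 677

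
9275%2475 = 1850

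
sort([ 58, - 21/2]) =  [ - 21/2, 58 ] 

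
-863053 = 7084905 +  - 7947958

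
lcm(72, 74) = 2664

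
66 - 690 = -624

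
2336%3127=2336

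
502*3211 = 1611922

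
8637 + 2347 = 10984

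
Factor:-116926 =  - 2^1 * 17^1*19^1*181^1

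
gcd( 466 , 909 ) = 1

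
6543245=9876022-3332777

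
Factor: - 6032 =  - 2^4 * 13^1 *29^1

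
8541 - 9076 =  - 535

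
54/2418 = 9/403 = 0.02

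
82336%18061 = 10092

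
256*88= 22528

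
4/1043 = 4/1043=0.00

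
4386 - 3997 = 389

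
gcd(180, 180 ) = 180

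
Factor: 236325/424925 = 411/739 = 3^1*137^1*739^( - 1 )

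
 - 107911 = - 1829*59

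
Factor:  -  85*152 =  - 2^3*5^1*17^1 * 19^1 = -  12920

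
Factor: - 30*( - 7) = 210  =  2^1*3^1  *  5^1*7^1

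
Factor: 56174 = 2^1*28087^1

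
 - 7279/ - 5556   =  1 + 1723/5556=   1.31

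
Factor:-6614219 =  - 449^1*14731^1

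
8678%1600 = 678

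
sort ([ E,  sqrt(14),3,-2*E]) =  [-2*E, E , 3,sqrt(14 )] 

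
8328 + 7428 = 15756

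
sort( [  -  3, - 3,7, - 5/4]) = [ - 3, - 3, - 5/4, 7]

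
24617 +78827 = 103444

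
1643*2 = 3286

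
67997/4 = 16999 + 1/4 = 16999.25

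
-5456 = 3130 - 8586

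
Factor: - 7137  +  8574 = 3^1*479^1 = 1437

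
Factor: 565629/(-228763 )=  - 3^1 * 103^( - 1 )*167^1*1129^1*2221^(-1)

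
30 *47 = 1410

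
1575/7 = 225 =225.00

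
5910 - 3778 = 2132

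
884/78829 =52/4637 =0.01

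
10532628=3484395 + 7048233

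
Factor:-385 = -5^1*7^1*11^1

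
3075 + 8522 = 11597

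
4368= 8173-3805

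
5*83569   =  417845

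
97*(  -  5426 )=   -  526322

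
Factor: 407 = 11^1*37^1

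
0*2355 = 0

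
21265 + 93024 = 114289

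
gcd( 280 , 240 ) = 40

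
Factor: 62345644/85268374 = 2^1*67^1*232633^1 * 42634187^(-1 ) = 31172822/42634187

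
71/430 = 71/430 = 0.17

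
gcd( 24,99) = 3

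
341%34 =1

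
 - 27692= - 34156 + 6464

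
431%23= 17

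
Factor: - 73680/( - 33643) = 2^4*3^1* 5^1*17^(  -  1)*307^1*1979^( - 1)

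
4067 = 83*49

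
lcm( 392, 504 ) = 3528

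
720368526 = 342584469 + 377784057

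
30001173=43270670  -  13269497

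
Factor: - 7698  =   - 2^1*3^1*1283^1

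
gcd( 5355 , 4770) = 45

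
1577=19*83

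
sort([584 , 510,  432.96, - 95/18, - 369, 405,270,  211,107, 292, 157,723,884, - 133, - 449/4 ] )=[ - 369 , - 133 ,  -  449/4, - 95/18, 107,  157,211, 270, 292, 405, 432.96, 510, 584,723,884 ] 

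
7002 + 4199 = 11201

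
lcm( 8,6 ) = 24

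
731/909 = 731/909   =  0.80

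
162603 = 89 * 1827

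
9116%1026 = 908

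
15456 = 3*5152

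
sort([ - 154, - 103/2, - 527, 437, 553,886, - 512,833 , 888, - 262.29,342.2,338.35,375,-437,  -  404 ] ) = [-527, - 512, - 437, - 404, - 262.29, - 154,  -  103/2,338.35 , 342.2 , 375 , 437,553,833, 886,888 ]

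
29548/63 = 29548/63 = 469.02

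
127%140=127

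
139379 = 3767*37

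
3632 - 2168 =1464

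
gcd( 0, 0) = 0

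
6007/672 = 6007/672 =8.94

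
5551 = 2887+2664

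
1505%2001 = 1505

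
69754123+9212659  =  78966782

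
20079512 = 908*22114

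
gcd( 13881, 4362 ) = 3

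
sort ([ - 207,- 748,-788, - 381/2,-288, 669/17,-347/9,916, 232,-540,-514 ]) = [ -788, - 748, - 540, - 514,-288,-207,-381/2, - 347/9,669/17, 232, 916] 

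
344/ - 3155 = -1  +  2811/3155= - 0.11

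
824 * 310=255440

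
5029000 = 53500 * 94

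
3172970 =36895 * 86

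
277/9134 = 277/9134 = 0.03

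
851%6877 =851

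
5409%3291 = 2118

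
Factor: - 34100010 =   -  2^1*3^2*5^1*7^1*113^1 * 479^1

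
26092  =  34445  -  8353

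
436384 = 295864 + 140520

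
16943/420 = 40+143/420=40.34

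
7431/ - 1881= - 4 + 31/627= - 3.95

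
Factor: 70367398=2^1*29^1*41^1 * 127^1*233^1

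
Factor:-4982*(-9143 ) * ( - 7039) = -320629448614 = -2^1* 41^1*47^1*53^1 * 223^1*7039^1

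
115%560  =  115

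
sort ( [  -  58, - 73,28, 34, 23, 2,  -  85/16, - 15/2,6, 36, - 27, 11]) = [ - 73, - 58, - 27, - 15/2,  -  85/16, 2 , 6, 11, 23,28 , 34, 36] 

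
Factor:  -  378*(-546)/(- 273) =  - 2^2 * 3^3 *7^1 = - 756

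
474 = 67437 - 66963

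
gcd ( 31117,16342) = 1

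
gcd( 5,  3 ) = 1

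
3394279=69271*49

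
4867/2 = 2433 + 1/2= 2433.50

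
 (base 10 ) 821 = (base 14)429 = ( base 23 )1cg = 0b1100110101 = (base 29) s9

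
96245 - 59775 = 36470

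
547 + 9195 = 9742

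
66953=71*943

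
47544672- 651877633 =  -  604332961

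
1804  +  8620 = 10424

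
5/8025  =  1/1605 = 0.00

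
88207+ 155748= 243955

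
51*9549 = 486999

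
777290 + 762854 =1540144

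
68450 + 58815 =127265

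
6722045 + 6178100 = 12900145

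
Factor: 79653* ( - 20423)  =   - 3^1*7^1*13^1*1571^1 * 3793^1 = - 1626753219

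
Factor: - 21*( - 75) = 3^2*5^2*7^1 = 1575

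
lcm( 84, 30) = 420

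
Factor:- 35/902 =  - 2^( - 1)* 5^1*7^1*11^( - 1)*41^(- 1)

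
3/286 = 3/286=0.01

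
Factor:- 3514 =-2^1  *  7^1* 251^1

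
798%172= 110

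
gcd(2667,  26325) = 3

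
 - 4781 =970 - 5751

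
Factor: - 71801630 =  - 2^1 * 5^1*23^1*263^1*1187^1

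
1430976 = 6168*232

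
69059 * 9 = 621531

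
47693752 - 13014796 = 34678956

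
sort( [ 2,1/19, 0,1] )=[0, 1/19, 1 , 2]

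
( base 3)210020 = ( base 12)3B9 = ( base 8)1075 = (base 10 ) 573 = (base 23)11L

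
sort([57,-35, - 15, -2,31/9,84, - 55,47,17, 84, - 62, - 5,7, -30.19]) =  [ -62,  -  55,-35,-30.19, -15,-5, - 2,31/9, 7,  17,47,  57 , 84, 84]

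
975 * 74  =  72150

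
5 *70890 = 354450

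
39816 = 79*504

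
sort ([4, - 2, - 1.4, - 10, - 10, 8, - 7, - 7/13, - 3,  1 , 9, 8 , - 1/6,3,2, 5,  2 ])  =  [ - 10, - 10, - 7,-3, - 2, - 1.4, - 7/13,- 1/6,1, 2,2,3,  4, 5, 8, 8, 9]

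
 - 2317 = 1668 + -3985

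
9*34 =306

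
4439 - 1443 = 2996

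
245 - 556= -311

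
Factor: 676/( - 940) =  - 169/235 = - 5^( - 1)*13^2*47^( - 1 )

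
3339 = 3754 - 415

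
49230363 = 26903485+22326878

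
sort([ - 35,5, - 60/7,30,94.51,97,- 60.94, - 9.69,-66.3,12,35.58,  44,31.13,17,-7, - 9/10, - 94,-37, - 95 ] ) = [ - 95,-94,  -  66.3, - 60.94, - 37, - 35,-9.69,-60/7 , - 7, - 9/10, 5,12,17,30,  31.13,35.58 , 44,94.51,97 ] 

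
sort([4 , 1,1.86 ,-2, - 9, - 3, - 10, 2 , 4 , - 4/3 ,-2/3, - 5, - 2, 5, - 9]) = [ - 10, - 9, - 9, - 5, - 3, - 2, - 2,  -  4/3, - 2/3,  1,  1.86, 2, 4, 4,5] 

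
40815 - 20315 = 20500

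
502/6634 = 251/3317= 0.08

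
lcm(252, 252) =252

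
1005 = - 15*(  -  67)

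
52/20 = 2+ 3/5 = 2.60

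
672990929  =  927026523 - 254035594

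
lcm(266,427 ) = 16226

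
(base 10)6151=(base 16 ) 1807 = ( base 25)9l1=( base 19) H0E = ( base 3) 22102211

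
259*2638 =683242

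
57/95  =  3/5  =  0.60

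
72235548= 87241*828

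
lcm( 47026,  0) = 0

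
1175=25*47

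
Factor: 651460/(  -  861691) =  - 2^2*5^1*32573^1*861691^(  -  1) 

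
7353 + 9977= 17330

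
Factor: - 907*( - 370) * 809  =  2^1*5^1*37^1*809^1*907^1  =  271492310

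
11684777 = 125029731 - 113344954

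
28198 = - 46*( -613)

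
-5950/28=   -  425/2 = -212.50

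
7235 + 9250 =16485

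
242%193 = 49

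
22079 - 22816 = -737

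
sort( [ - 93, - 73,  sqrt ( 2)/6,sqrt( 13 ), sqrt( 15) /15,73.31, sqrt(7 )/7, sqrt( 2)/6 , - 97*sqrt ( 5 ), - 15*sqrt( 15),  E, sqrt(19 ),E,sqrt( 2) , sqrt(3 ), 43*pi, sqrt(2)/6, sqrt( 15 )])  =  [-97*sqrt ( 5), - 93, - 73, - 15*sqrt (15 ), sqrt(2 ) /6, sqrt(2) /6, sqrt(2) /6, sqrt(15) /15 , sqrt( 7 ) /7,sqrt(2 ),  sqrt( 3), E,  E, sqrt ( 13 ), sqrt(15 ), sqrt(19), 73.31,43*pi] 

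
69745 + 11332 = 81077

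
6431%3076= 279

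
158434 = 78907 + 79527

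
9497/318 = 9497/318 = 29.86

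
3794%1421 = 952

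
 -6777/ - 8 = 847+1/8 = 847.12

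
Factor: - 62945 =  - 5^1*12589^1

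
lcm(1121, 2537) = 48203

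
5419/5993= 5419/5993  =  0.90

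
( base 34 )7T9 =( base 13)41A0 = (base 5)242322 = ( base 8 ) 21577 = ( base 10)9087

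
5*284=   1420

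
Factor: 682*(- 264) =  - 180048 = -  2^4 * 3^1*11^2*31^1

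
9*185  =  1665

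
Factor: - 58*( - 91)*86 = 2^2 *7^1 * 13^1*29^1*43^1= 453908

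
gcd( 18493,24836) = 1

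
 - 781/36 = - 781/36= - 21.69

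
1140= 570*2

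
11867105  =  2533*4685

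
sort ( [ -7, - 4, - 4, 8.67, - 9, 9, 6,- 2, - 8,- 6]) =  [ - 9,- 8, - 7,  -  6, - 4 , - 4, - 2,  6 , 8.67,  9 ]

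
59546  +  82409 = 141955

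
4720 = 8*590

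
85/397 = 85/397 = 0.21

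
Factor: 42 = 2^1*3^1*7^1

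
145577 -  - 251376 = 396953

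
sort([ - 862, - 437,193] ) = [ - 862 , - 437,193] 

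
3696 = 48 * 77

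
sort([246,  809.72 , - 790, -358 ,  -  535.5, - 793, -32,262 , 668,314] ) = [ - 793, - 790,  -  535.5  , -358,-32,246 , 262,314 , 668,  809.72]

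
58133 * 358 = 20811614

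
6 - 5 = 1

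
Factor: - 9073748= - 2^2*2268437^1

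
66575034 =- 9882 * ( - 6737)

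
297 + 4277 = 4574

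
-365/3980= -73/796 = - 0.09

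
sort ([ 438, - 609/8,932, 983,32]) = [ -609/8,32, 438,932,983 ] 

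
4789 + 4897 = 9686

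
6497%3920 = 2577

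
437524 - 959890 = -522366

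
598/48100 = 23/1850 = 0.01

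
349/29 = 12 + 1/29 = 12.03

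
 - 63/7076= - 63/7076 = -0.01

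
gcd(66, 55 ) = 11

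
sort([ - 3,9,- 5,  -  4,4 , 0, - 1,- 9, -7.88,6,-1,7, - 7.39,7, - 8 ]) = [ - 9, - 8,  -  7.88,-7.39,-5,  -  4,- 3, - 1, - 1,0,4, 6,  7 , 7,9 ]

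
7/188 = 7/188 = 0.04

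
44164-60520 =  - 16356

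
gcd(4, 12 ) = 4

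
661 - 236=425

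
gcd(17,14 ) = 1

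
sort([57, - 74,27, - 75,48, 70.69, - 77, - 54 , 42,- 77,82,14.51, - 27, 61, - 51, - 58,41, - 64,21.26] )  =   [ - 77 , - 77, - 75, - 74, - 64, - 58, - 54, - 51,  -  27,14.51,21.26,27, 41, 42 , 48,57,61,70.69, 82]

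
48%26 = 22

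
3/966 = 1/322 = 0.00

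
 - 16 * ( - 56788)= 908608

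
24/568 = 3/71=0.04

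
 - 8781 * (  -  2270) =19932870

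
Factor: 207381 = 3^1 * 69127^1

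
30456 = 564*54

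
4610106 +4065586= 8675692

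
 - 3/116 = -3/116=- 0.03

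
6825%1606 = 401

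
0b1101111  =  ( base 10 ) 111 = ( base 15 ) 76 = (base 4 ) 1233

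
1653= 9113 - 7460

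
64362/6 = 10727 = 10727.00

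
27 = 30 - 3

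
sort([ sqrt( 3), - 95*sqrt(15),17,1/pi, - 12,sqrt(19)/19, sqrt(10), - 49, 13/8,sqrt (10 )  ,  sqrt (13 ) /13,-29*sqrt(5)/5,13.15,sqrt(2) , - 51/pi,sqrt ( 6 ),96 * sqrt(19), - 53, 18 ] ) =[ - 95 * sqrt( 15 ), - 53,  -  49, - 51/pi, - 29 * sqrt(5 ) /5, - 12,sqrt(19) /19, sqrt(13 )/13, 1/pi, sqrt(2), 13/8,sqrt(3),sqrt( 6),sqrt( 10), sqrt(10 ),  13.15, 17, 18,96*sqrt( 19) ]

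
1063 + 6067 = 7130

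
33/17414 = 33/17414 = 0.00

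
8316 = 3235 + 5081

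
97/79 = 1 + 18/79 = 1.23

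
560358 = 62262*9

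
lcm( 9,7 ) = 63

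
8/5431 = 8/5431= 0.00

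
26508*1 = 26508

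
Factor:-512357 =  - 421^1*1217^1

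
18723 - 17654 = 1069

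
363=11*33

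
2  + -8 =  - 6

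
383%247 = 136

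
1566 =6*261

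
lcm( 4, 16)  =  16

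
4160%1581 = 998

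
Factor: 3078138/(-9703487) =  - 2^1*3^1*7^1*29^( -1 )*83^1*883^1*334603^( - 1 ) 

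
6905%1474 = 1009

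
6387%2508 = 1371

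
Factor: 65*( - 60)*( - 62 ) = 2^3*3^1 * 5^2 * 13^1*31^1 = 241800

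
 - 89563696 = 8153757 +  - 97717453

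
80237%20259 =19460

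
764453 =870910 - 106457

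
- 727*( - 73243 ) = 53247661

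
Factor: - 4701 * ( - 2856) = 13426056 = 2^3 * 3^2*7^1*17^1*1567^1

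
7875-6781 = 1094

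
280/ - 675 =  - 1+79/135 = - 0.41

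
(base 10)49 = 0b110001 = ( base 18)2D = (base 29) 1k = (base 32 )1H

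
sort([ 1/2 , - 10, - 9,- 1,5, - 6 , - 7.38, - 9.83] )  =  [ - 10, - 9.83, - 9,-7.38, - 6,  -  1,1/2, 5] 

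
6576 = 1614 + 4962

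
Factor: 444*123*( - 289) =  - 15782868= - 2^2*3^2*17^2*37^1* 41^1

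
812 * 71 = 57652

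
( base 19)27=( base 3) 1200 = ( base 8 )55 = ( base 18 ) 29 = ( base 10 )45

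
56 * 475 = 26600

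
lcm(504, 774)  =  21672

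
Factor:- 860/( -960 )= 2^ ( - 4)*3^( - 1 )*43^1 = 43/48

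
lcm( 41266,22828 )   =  1072916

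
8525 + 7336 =15861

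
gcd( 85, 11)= 1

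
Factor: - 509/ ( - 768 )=2^( -8) *3^( - 1) * 509^1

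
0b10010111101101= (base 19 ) 17H0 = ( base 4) 2113231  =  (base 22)k17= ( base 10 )9709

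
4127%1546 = 1035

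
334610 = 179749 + 154861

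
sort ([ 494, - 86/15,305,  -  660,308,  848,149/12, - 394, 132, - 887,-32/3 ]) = [ - 887, - 660, - 394, - 32/3 , - 86/15,149/12, 132 , 305,  308,494,848]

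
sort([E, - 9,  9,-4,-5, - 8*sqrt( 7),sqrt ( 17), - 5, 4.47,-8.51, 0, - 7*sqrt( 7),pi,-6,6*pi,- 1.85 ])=[ - 8*sqrt (7), - 7*sqrt( 7) ,-9,-8.51, - 6, - 5, - 5,-4, - 1.85, 0, E,  pi,sqrt( 17 ), 4.47,9,6*pi ]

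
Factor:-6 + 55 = 49   =  7^2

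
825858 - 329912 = 495946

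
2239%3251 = 2239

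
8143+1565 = 9708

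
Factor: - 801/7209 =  - 3^( - 2) =- 1/9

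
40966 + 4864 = 45830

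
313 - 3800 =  -3487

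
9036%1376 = 780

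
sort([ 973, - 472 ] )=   [ - 472,973 ] 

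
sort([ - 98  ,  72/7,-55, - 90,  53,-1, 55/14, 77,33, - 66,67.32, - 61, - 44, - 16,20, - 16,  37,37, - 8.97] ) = [ - 98, - 90, - 66, - 61 ,  -  55, - 44, - 16, - 16, - 8.97, - 1, 55/14 , 72/7, 20 , 33,37, 37, 53,67.32,77 ]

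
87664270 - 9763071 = 77901199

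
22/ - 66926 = -1+ 33452/33463 = -0.00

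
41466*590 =24464940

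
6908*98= 676984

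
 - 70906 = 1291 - 72197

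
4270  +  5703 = 9973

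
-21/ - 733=21/733 =0.03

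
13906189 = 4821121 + 9085068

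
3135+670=3805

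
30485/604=50 + 285/604 = 50.47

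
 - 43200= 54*( - 800)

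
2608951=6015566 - 3406615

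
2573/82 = 2573/82 = 31.38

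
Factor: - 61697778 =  - 2^1*3^1*1013^1*10151^1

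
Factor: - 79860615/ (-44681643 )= 26620205/14893881 =3^ ( - 1 ) * 5^1*37^2* 3889^1 * 4964627^(-1)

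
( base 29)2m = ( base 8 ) 120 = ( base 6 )212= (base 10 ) 80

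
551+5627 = 6178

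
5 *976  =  4880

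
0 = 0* 3598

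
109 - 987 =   -  878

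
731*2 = 1462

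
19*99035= 1881665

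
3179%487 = 257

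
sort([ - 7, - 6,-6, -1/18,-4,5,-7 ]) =[ - 7, - 7, - 6,-6,-4, - 1/18, 5 ]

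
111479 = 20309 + 91170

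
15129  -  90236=-75107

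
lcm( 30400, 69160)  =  2766400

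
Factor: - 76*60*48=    - 2^8*3^2* 5^1*19^1  =  - 218880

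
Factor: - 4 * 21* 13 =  - 2^2*3^1 * 7^1 * 13^1 = - 1092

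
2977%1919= 1058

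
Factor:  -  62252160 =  - 2^7 * 3^1 * 5^1*32423^1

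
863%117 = 44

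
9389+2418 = 11807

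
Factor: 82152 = 2^3*3^2*7^1*163^1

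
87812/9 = 87812/9= 9756.89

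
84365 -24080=60285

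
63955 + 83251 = 147206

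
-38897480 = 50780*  ( - 766 ) 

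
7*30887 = 216209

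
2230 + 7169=9399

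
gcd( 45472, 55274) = 58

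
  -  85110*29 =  - 2468190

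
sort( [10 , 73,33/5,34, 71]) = [ 33/5, 10,34,71,73]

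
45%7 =3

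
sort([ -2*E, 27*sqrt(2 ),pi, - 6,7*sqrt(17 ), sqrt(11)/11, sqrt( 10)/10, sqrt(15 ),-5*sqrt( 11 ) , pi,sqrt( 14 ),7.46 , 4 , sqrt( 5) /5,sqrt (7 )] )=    [-5 * sqrt (11 ), - 6 , - 2 * E, sqrt( 11) /11,sqrt (10) /10, sqrt( 5 ) /5,sqrt(7 ),pi,  pi,sqrt(14) , sqrt(15 ) , 4, 7.46, 7*sqrt( 17 ), 27*sqrt(2 )]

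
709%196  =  121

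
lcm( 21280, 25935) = 829920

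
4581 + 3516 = 8097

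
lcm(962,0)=0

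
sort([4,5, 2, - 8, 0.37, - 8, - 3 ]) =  [ - 8 , - 8, - 3,  0.37,  2, 4, 5 ]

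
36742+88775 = 125517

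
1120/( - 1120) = -1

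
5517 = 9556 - 4039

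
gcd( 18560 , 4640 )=4640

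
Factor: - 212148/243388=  - 747/857 = - 3^2 * 83^1*857^( - 1 ) 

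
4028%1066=830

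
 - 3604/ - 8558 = 1802/4279 = 0.42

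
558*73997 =41290326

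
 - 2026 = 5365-7391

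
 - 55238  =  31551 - 86789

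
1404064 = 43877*32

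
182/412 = 91/206= 0.44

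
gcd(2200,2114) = 2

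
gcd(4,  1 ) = 1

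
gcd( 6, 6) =6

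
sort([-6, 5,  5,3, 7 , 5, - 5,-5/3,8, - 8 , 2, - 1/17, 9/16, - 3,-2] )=[ - 8 , - 6, - 5  , - 3, - 2, - 5/3 ,-1/17,9/16,2, 3, 5,5,5,7, 8] 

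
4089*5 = 20445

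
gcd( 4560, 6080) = 1520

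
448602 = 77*5826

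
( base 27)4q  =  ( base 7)251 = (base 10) 134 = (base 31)4A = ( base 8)206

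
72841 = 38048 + 34793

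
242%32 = 18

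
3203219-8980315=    -5777096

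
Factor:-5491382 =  - 2^1 * 13^1*29^1*7283^1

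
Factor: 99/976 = 2^ ( - 4 )*3^2*11^1*61^( - 1 )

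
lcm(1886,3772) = 3772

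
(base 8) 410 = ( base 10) 264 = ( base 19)DH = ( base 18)ec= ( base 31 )8G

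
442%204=34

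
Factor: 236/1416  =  2^(-1)*3^ ( - 1 ) = 1/6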